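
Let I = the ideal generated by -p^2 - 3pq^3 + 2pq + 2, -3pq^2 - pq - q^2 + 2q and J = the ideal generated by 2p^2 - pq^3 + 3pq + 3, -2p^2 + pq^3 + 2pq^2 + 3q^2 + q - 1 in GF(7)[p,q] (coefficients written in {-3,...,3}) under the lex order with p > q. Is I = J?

No, the ideals differ.

Since reduced Gröbner bases are canonical representatives of ideals under a given ordering, it suffices to compute and compare them.
Buchberger on the first generating set:
f_1 = -p^2 - 3pq^3 + 2pq + 2, LT = p^2.
f_2 = -3pq^2 - pq - q^2 + 2q, LT = pq^2.

S(f_1,f_2): lcm = p^2q^2. S = 2p^2q + 3pq^5 - 2pq^3 + 2pq^2 + 3pq - 2q^2.
  leading term p^2q: subtract (-2q)·f_1 from 2p^2q + 3pq^5 - 2pq^3 + 2pq^2 + 3pq - 2q^2 → 3pq^5 + pq^4 - 2pq^3 - pq^2 + 3pq - 2q^2 - 3q
  leading term pq^5: subtract (-q^3)·f_2 from 3pq^5 + pq^4 - 2pq^3 - pq^2 + 3pq - 2q^2 - 3q → -2pq^3 - pq^2 + 3pq - q^5 + 2q^4 - 2q^2 - 3q
  leading term pq^3: subtract (3q)·f_2 from -2pq^3 - pq^2 + 3pq - q^5 + 2q^4 - 2q^2 - 3q → 2pq^2 + 3pq - q^5 + 2q^4 + 3q^3 - q^2 - 3q
  leading term pq^2: subtract (-3)·f_2 from 2pq^2 + 3pq - q^5 + 2q^4 + 3q^3 - q^2 - 3q → -q^5 + 2q^4 + 3q^3 + 3q^2 + 3q
  leading term q^5: no divisor's leading term divides it; move -q^5 to the remainder.
  leading term q^4: no divisor's leading term divides it; move 2q^4 to the remainder.
  leading term q^3: no divisor's leading term divides it; move 3q^3 to the remainder.
  leading term q^2: no divisor's leading term divides it; move 3q^2 to the remainder.
  leading term q: no divisor's leading term divides it; move 3q to the remainder.
  remainder -q^5 + 2q^4 + 3q^3 + 3q^2 + 3q ≠ 0; add g_3 = -q^5 + 2q^4 + 3q^3 + 3q^2 + 3q to the basis.

The other S-polynomials (S(f_1,g_3), S(f_2,g_3)) all reduce to 0 modulo the current basis, so we have a Gröbner basis.
Inter-reduce: drop elements whose leading term is divisible by another's, tail-reduce, and make monic.
Reduced Gröbner basis: {p^2 + 3pq - q^3 - 3q - 2, pq^2 - 2pq - 2q^2 - 3q, q^5 - 2q^4 - 3q^3 - 3q^2 - 3q}.

Buchberger on the second generating set:
h_1 = 2p^2 - pq^3 + 3pq + 3, LT = p^2.
h_2 = -2p^2 + pq^3 + 2pq^2 + 3q^2 + q - 1, LT = p^2.

S(h_1,h_2): lcm = p^2. S = pq^2 - 2pq - 2q^2 - 3q + 1.
  leading term pq^2: no divisor's leading term divides it; move pq^2 to the remainder.
  leading term pq: no divisor's leading term divides it; move -2pq to the remainder.
  leading term q^2: no divisor's leading term divides it; move -2q^2 to the remainder.
  leading term q: no divisor's leading term divides it; move -3q to the remainder.
  leading term 1: no divisor's leading term divides it; move 1 to the remainder.
  remainder pq^2 - 2pq - 2q^2 - 3q + 1 ≠ 0; add k_3 = pq^2 - 2pq - 2q^2 - 3q + 1 to the basis.

S(h_1,k_3): lcm = p^2q^2. S = 2p^2q + 3pq^5 - 2pq^3 + 2pq^2 + 3pq - p - 2q^2.
  leading term p^2q: subtract (q)·h_1 from 2p^2q + 3pq^5 - 2pq^3 + 2pq^2 + 3pq - p - 2q^2 → 3pq^5 + pq^4 - 2pq^3 - pq^2 + 3pq - p - 2q^2 - 3q
  leading term pq^5: subtract (3q^3)·k_3 from 3pq^5 + pq^4 - 2pq^3 - pq^2 + 3pq - p - 2q^2 - 3q → -2pq^3 - pq^2 + 3pq - p - q^5 + 2q^4 - 3q^3 - 2q^2 - 3q
  leading term pq^3: subtract (-2q)·k_3 from -2pq^3 - pq^2 + 3pq - p - q^5 + 2q^4 - 3q^3 - 2q^2 - 3q → 2pq^2 + 3pq - p - q^5 + 2q^4 - q^2 - q
  leading term pq^2: subtract (2)·k_3 from 2pq^2 + 3pq - p - q^5 + 2q^4 - q^2 - q → -p - q^5 + 2q^4 + 3q^2 - 2q - 2
  leading term p: no divisor's leading term divides it; move -p to the remainder.
  leading term q^5: no divisor's leading term divides it; move -q^5 to the remainder.
  leading term q^4: no divisor's leading term divides it; move 2q^4 to the remainder.
  leading term q^2: no divisor's leading term divides it; move 3q^2 to the remainder.
  leading term q: no divisor's leading term divides it; move -2q to the remainder.
  leading term 1: no divisor's leading term divides it; move -2 to the remainder.
  remainder -p - q^5 + 2q^4 + 3q^2 - 2q - 2 ≠ 0; add k_4 = -p - q^5 + 2q^4 + 3q^2 - 2q - 2 to the basis.

S(k_3,k_4): lcm = pq^2. S = -2pq - q^7 + 2q^6 + 3q^4 - 2q^3 + 3q^2 - 3q + 1.
  leading term pq: subtract (2q)·k_4 from -2pq - q^7 + 2q^6 + 3q^4 - 2q^3 + 3q^2 - 3q + 1 → -q^7 - 3q^6 + 3q^5 + 3q^4 - q^3 + q + 1
  leading term q^7: no divisor's leading term divides it; move -q^7 to the remainder.
  leading term q^6: no divisor's leading term divides it; move -3q^6 to the remainder.
  leading term q^5: no divisor's leading term divides it; move 3q^5 to the remainder.
  leading term q^4: no divisor's leading term divides it; move 3q^4 to the remainder.
  leading term q^3: no divisor's leading term divides it; move -q^3 to the remainder.
  leading term q: no divisor's leading term divides it; move q to the remainder.
  leading term 1: no divisor's leading term divides it; move 1 to the remainder.
  remainder -q^7 - 3q^6 + 3q^5 + 3q^4 - q^3 + q + 1 ≠ 0; add k_5 = -q^7 - 3q^6 + 3q^5 + 3q^4 - q^3 + q + 1 to the basis.

The other S-polynomials (S(h_2,k_3), S(h_1,k_4), S(h_2,k_4), S(h_1,k_5), S(h_2,k_5), S(k_3,k_5), S(k_4,k_5)) all reduce to 0 modulo the current basis, so we have a Gröbner basis.
Inter-reduce: drop elements whose leading term is divisible by another's, tail-reduce, and make monic.
Reduced Gröbner basis: {p + q^5 - 2q^4 - 3q^2 + 2q + 2, q^7 + 3q^6 - 3q^5 - 3q^4 + q^3 - q - 1}.

Since the reduced bases disagree, the two ideals are not the same.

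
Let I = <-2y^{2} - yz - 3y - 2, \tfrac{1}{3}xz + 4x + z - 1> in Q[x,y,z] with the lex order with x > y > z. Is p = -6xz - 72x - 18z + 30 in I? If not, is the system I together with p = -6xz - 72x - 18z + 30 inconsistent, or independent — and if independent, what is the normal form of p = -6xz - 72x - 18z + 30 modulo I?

Adjoining -6xz - 72x - 18z + 30 makes the ideal the whole ring: the system is inconsistent.

First compute the reduced Gröbner basis of I by Buchberger's algorithm.
f_1 = -2y^{2} - yz - 3y - 2, LT = y^{2}.
f_2 = \tfrac{1}{3}xz + 4x + z - 1, LT = xz.

The S-polynomials (S(f_1,f_2)) all reduce to 0 modulo the current basis, so we have a Gröbner basis.
Inter-reduce: drop elements whose leading term is divisible by another's, tail-reduce, and make monic.
Reduced Gröbner basis: {xz + 12x + 3z - 3, y^{2} + \tfrac{1}{2}yz + \tfrac{3}{2}y + 1}.
Label its elements g_1 = xz + 12x + 3z - 3, g_2 = y^{2} + \tfrac{1}{2}yz + \tfrac{3}{2}y + 1.

Reduce p = -6xz - 72x - 18z + 30 modulo G:
  leading term xz: subtract (-6)·g_1 from -6xz - 72x - 18z + 30 → 12
  leading term 1: no divisor's leading term divides it; move 12 to the remainder.
  normal form = 12.
The normal form is nonzero, so p ∉ I. Since p minus its normal form lies in I, I + (p) = I + (r) where r = 12; decide whether this ideal is the whole ring.
Here r = 12 is a nonzero constant, hence a unit: 1 ∈ I + (p), the Gröbner basis of I + (p) is {1}, and the enlarged system has no common solution — adjoining p is inconsistent.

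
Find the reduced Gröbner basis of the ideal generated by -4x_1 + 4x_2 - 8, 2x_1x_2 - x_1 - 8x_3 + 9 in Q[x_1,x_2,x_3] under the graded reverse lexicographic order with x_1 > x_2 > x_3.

f_1 = -4x_1 + 4x_2 - 8, LT = x_1.
f_2 = 2x_1x_2 - x_1 - 8x_3 + 9, LT = x_1x_2.

S(f_1,f_2): lcm = x_1x_2. S = -x_2^{2} + \tfrac{1}{2}x_1 + 2x_2 + 4x_3 - \tfrac{9}{2}.
  leading term x_2^{2}: no divisor's leading term divides it; move -x_2^{2} to the remainder.
  leading term x_1: subtract (-\tfrac{1}{8})·f_1 from \tfrac{1}{2}x_1 + 2x_2 + 4x_3 - \tfrac{9}{2} → \tfrac{5}{2}x_2 + 4x_3 - \tfrac{11}{2}
  leading term x_2: no divisor's leading term divides it; move \tfrac{5}{2}x_2 to the remainder.
  leading term x_3: no divisor's leading term divides it; move 4x_3 to the remainder.
  leading term 1: no divisor's leading term divides it; move -\tfrac{11}{2} to the remainder.
  remainder -x_2^{2} + \tfrac{5}{2}x_2 + 4x_3 - \tfrac{11}{2} ≠ 0; add g_3 = -x_2^{2} + \tfrac{5}{2}x_2 + 4x_3 - \tfrac{11}{2} to the basis.

S(f_1,g_3): leading monomials are coprime, so the S-polynomial reduces to 0 (Buchberger's first criterion).
S(f_2,g_3): lcm = x_1x_2^{2}. S = 2x_1x_2 + 4x_1x_3 - 4x_2x_3 - \tfrac{11}{2}x_1 + \tfrac{9}{2}x_2.
  leading term x_1x_2: subtract (-\tfrac{1}{2}x_2)·f_1 from 2x_1x_2 + 4x_1x_3 - 4x_2x_3 - \tfrac{11}{2}x_1 + \tfrac{9}{2}x_2 → 2x_2^{2} + 4x_1x_3 - 4x_2x_3 - \tfrac{11}{2}x_1 + \tfrac{1}{2}x_2
  leading term x_2^{2}: subtract (-2)·g_3 from 2x_2^{2} + 4x_1x_3 - 4x_2x_3 - \tfrac{11}{2}x_1 + \tfrac{1}{2}x_2 → 4x_1x_3 - 4x_2x_3 - \tfrac{11}{2}x_1 + \tfrac{11}{2}x_2 + 8x_3 - 11
  leading term x_1x_3: subtract (-x_3)·f_1 from 4x_1x_3 - 4x_2x_3 - \tfrac{11}{2}x_1 + \tfrac{11}{2}x_2 + 8x_3 - 11 → -\tfrac{11}{2}x_1 + \tfrac{11}{2}x_2 - 11
  leading term x_1: subtract (\tfrac{11}{8})·f_1 from -\tfrac{11}{2}x_1 + \tfrac{11}{2}x_2 - 11 → 0
  remainder 0.

Every S-polynomial of the final basis reduces to 0, so we have a Gröbner basis.
Inter-reduce: drop elements whose leading term is divisible by another's, tail-reduce, and make monic.

G = {x_2^{2} - \tfrac{5}{2}x_2 - 4x_3 + \tfrac{11}{2}, x_1 - x_2 + 2}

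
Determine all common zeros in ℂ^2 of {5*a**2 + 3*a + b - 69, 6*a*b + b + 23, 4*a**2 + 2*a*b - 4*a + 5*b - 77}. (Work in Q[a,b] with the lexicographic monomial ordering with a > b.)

{(-4, 1)}

Compute a lex Gröbner basis by Buchberger's algorithm.
f_1 = 5*a**2 + 3*a + b - 69, LT = a**2.
f_2 = 6*a*b + b + 23, LT = a*b.
f_3 = 4*a**2 + 2*a*b - 4*a + 5*b - 77, LT = a**2.

S(f_1,f_2): lcm = a**2*b. S = 13/30*a*b - 23/6*a + 1/5*b**2 - 69/5*b.
  leading term a*b: subtract (13/180)·f_2 from 13/30*a*b - 23/6*a + 1/5*b**2 - 69/5*b → -23/6*a + 1/5*b**2 - 2497/180*b - 299/180
  leading term a: no divisor's leading term divides it; move -23/6*a to the remainder.
  leading term b**2: no divisor's leading term divides it; move 1/5*b**2 to the remainder.
  leading term b: no divisor's leading term divides it; move -2497/180*b to the remainder.
  leading term 1: no divisor's leading term divides it; move -299/180 to the remainder.
  remainder -23/6*a + 1/5*b**2 - 2497/180*b - 299/180 ≠ 0; add h_4 = -23/6*a + 1/5*b**2 - 2497/180*b - 299/180 to the basis.

S(f_1,f_3): lcm = a**2. S = -1/2*a*b + 8/5*a - 21/20*b + 109/20.
  leading term a*b: subtract (-1/12)·f_2 from -1/2*a*b + 8/5*a - 21/20*b + 109/20 → 8/5*a - 29/30*b + 221/30
  leading term a: subtract (-48/115)·h_4 from 8/5*a - 29/30*b + 221/30 → 48/575*b**2 - 23311/3450*b + 1001/150
  leading term b**2: no divisor's leading term divides it; move 48/575*b**2 to the remainder.
  leading term b: no divisor's leading term divides it; move -23311/3450*b to the remainder.
  leading term 1: no divisor's leading term divides it; move 1001/150 to the remainder.
  remainder 48/575*b**2 - 23311/3450*b + 1001/150 ≠ 0; add h_5 = 48/575*b**2 - 23311/3450*b + 1001/150 to the basis.

S(f_2,f_3): lcm = a**2*b. S = -1/2*a*b**2 + 7/6*a*b + 23/6*a - 5/4*b**2 + 77/4*b.
  leading term a*b**2: subtract (-1/12*b)·f_2 from -1/2*a*b**2 + 7/6*a*b + 23/6*a - 5/4*b**2 + 77/4*b → 7/6*a*b + 23/6*a - 7/6*b**2 + 127/6*b
  leading term a*b: subtract (7/36)·f_2 from 7/6*a*b + 23/6*a - 7/6*b**2 + 127/6*b → 23/6*a - 7/6*b**2 + 755/36*b - 161/36
  leading term a: subtract (-1)·h_4 from 23/6*a - 7/6*b**2 + 755/36*b - 161/36 → -29/30*b**2 + 71/10*b - 92/15
  leading term b**2: subtract (-3335/288)·h_5 from -29/30*b**2 + 71/10*b - 92/15 → -122935/1728*b + 122935/1728
  leading term b: no divisor's leading term divides it; move -122935/1728*b to the remainder.
  leading term 1: no divisor's leading term divides it; move 122935/1728 to the remainder.
  remainder -122935/1728*b + 122935/1728 ≠ 0; add h_6 = -122935/1728*b + 122935/1728 to the basis.

The other S-polynomials (S(f_1,h_4), S(f_2,h_4), S(f_3,h_4), S(f_1,h_5), S(f_2,h_5), S(f_3,h_5), S(h_4,h_5), S(f_1,h_6), S(f_2,h_6), S(f_3,h_6), S(h_4,h_6), S(h_5,h_6)) all reduce to 0 modulo the current basis, so we have a Gröbner basis.
Inter-reduce: drop elements whose leading term is divisible by another's, tail-reduce, and make monic.
Reduced Gröbner basis: {a + 4, b - 1}.

Since the basis is lex-ordered, b - 1 is univariate in b. Its roots are {1}. Back-substituting each root into the other basis elements fixes the other coordinates.
  b = 1: the earlier basis element becomes a + 4 = 0, giving a = -4 — point (-4, 1).
Check: every point annihilates each of the original generators.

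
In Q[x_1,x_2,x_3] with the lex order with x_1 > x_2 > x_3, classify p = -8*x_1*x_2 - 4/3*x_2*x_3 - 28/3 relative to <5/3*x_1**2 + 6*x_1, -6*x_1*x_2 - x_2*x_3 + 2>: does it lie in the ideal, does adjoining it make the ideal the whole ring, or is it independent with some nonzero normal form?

Adjoining -8*x_1*x_2 - 4/3*x_2*x_3 - 28/3 makes the ideal the whole ring: the system is inconsistent.

First compute the reduced Gröbner basis of I by Buchberger's algorithm.
f_1 = 5/3*x_1**2 + 6*x_1, LT = x_1**2.
f_2 = -6*x_1*x_2 - x_2*x_3 + 2, LT = x_1*x_2.

S(f_1,f_2): lcm = x_1**2*x_2. S = -1/6*x_1*x_2*x_3 + 18/5*x_1*x_2 + 1/3*x_1.
  leading term x_1*x_2*x_3: subtract (1/36*x_3)·f_2 from -1/6*x_1*x_2*x_3 + 18/5*x_1*x_2 + 1/3*x_1 → 18/5*x_1*x_2 + 1/3*x_1 + 1/36*x_2*x_3**2 - 1/18*x_3
  leading term x_1*x_2: subtract (-3/5)·f_2 from 18/5*x_1*x_2 + 1/3*x_1 + 1/36*x_2*x_3**2 - 1/18*x_3 → 1/3*x_1 + 1/36*x_2*x_3**2 - 3/5*x_2*x_3 - 1/18*x_3 + 6/5
  leading term x_1: no divisor's leading term divides it; move 1/3*x_1 to the remainder.
  leading term x_2*x_3**2: no divisor's leading term divides it; move 1/36*x_2*x_3**2 to the remainder.
  leading term x_2*x_3: no divisor's leading term divides it; move -3/5*x_2*x_3 to the remainder.
  leading term x_3: no divisor's leading term divides it; move -1/18*x_3 to the remainder.
  leading term 1: no divisor's leading term divides it; move 6/5 to the remainder.
  remainder 1/3*x_1 + 1/36*x_2*x_3**2 - 3/5*x_2*x_3 - 1/18*x_3 + 6/5 ≠ 0; add h_3 = 1/3*x_1 + 1/36*x_2*x_3**2 - 3/5*x_2*x_3 - 1/18*x_3 + 6/5 to the basis.

S(f_2,h_3): lcm = x_1*x_2. S = -1/12*x_2**2*x_3**2 + 9/5*x_2**2*x_3 + 1/3*x_2*x_3 - 18/5*x_2 - 1/3.
  leading term x_2**2*x_3**2: no divisor's leading term divides it; move -1/12*x_2**2*x_3**2 to the remainder.
  leading term x_2**2*x_3: no divisor's leading term divides it; move 9/5*x_2**2*x_3 to the remainder.
  leading term x_2*x_3: no divisor's leading term divides it; move 1/3*x_2*x_3 to the remainder.
  leading term x_2: no divisor's leading term divides it; move -18/5*x_2 to the remainder.
  leading term 1: no divisor's leading term divides it; move -1/3 to the remainder.
  remainder -1/12*x_2**2*x_3**2 + 9/5*x_2**2*x_3 + 1/3*x_2*x_3 - 18/5*x_2 - 1/3 ≠ 0; add h_4 = -1/12*x_2**2*x_3**2 + 9/5*x_2**2*x_3 + 1/3*x_2*x_3 - 18/5*x_2 - 1/3 to the basis.

The other S-polynomials (S(f_1,h_3), S(f_1,h_4), S(f_2,h_4), S(h_3,h_4)) all reduce to 0 modulo the current basis, so we have a Gröbner basis.
Inter-reduce: drop elements whose leading term is divisible by another's, tail-reduce, and make monic.
Reduced Gröbner basis: {x_1 + 1/12*x_2*x_3**2 - 9/5*x_2*x_3 - 1/6*x_3 + 18/5, x_2**2*x_3**2 - 108/5*x_2**2*x_3 - 4*x_2*x_3 + 216/5*x_2 + 4}.
Label its elements g_1 = x_1 + 1/12*x_2*x_3**2 - 9/5*x_2*x_3 - 1/6*x_3 + 18/5, g_2 = x_2**2*x_3**2 - 108/5*x_2**2*x_3 - 4*x_2*x_3 + 216/5*x_2 + 4.

Reduce p = -8*x_1*x_2 - 4/3*x_2*x_3 - 28/3 modulo G:
  leading term x_1*x_2: subtract (-8*x_2)·g_1 from -8*x_1*x_2 - 4/3*x_2*x_3 - 28/3 → 2/3*x_2**2*x_3**2 - 72/5*x_2**2*x_3 - 8/3*x_2*x_3 + 144/5*x_2 - 28/3
  leading term x_2**2*x_3**2: subtract (2/3)·g_2 from 2/3*x_2**2*x_3**2 - 72/5*x_2**2*x_3 - 8/3*x_2*x_3 + 144/5*x_2 - 28/3 → -12
  leading term 1: no divisor's leading term divides it; move -12 to the remainder.
  normal form = -12.
The normal form is nonzero, so p ∉ I. Since p minus its normal form lies in I, I + (p) = I + (r) where r = -12; decide whether this ideal is the whole ring.
Here r = -12 is a nonzero constant, hence a unit: 1 ∈ I + (p), the Gröbner basis of I + (p) is {1}, and the enlarged system has no common solution — adjoining p is inconsistent.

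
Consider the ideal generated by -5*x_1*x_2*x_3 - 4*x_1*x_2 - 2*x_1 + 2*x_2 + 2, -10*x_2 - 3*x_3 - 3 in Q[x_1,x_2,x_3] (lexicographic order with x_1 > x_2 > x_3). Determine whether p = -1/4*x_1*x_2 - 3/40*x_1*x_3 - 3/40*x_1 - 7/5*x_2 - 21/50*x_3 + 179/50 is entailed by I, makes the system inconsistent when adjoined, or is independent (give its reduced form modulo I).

Adjoining -1/4*x_1*x_2 - 3/40*x_1*x_3 - 3/40*x_1 - 7/5*x_2 - 21/50*x_3 + 179/50 makes the ideal the whole ring: the system is inconsistent.

First compute the reduced Gröbner basis of I by Buchberger's algorithm.
f_1 = -5*x_1*x_2*x_3 - 4*x_1*x_2 - 2*x_1 + 2*x_2 + 2, LT = x_1*x_2*x_3.
f_2 = -10*x_2 - 3*x_3 - 3, LT = x_2.

S(f_1,f_2): lcm = x_1*x_2*x_3. S = 4/5*x_1*x_2 - 3/10*x_1*x_3**2 - 3/10*x_1*x_3 + 2/5*x_1 - 2/5*x_2 - 2/5.
  leading term x_1*x_2: subtract (-2/25*x_1)·f_2 from 4/5*x_1*x_2 - 3/10*x_1*x_3**2 - 3/10*x_1*x_3 + 2/5*x_1 - 2/5*x_2 - 2/5 → -3/10*x_1*x_3**2 - 27/50*x_1*x_3 + 4/25*x_1 - 2/5*x_2 - 2/5
  leading term x_1*x_3**2: no divisor's leading term divides it; move -3/10*x_1*x_3**2 to the remainder.
  leading term x_1*x_3: no divisor's leading term divides it; move -27/50*x_1*x_3 to the remainder.
  leading term x_1: no divisor's leading term divides it; move 4/25*x_1 to the remainder.
  leading term x_2: subtract (1/25)·f_2 from -2/5*x_2 - 2/5 → 3/25*x_3 - 7/25
  leading term x_3: no divisor's leading term divides it; move 3/25*x_3 to the remainder.
  leading term 1: no divisor's leading term divides it; move -7/25 to the remainder.
  remainder -3/10*x_1*x_3**2 - 27/50*x_1*x_3 + 4/25*x_1 + 3/25*x_3 - 7/25 ≠ 0; add h_3 = -3/10*x_1*x_3**2 - 27/50*x_1*x_3 + 4/25*x_1 + 3/25*x_3 - 7/25 to the basis.

The other S-polynomials (S(f_1,h_3), S(f_2,h_3)) all reduce to 0 modulo the current basis, so we have a Gröbner basis.
Inter-reduce: drop elements whose leading term is divisible by another's, tail-reduce, and make monic.
Reduced Gröbner basis: {x_1*x_3**2 + 9/5*x_1*x_3 - 8/15*x_1 - 2/5*x_3 + 14/15, x_2 + 3/10*x_3 + 3/10}.
Label its elements g_1 = x_1*x_3**2 + 9/5*x_1*x_3 - 8/15*x_1 - 2/5*x_3 + 14/15, g_2 = x_2 + 3/10*x_3 + 3/10.

Reduce p = -1/4*x_1*x_2 - 3/40*x_1*x_3 - 3/40*x_1 - 7/5*x_2 - 21/50*x_3 + 179/50 modulo G:
  leading term x_1*x_2: subtract (-1/4*x_1)·g_2 from -1/4*x_1*x_2 - 3/40*x_1*x_3 - 3/40*x_1 - 7/5*x_2 - 21/50*x_3 + 179/50 → -7/5*x_2 - 21/50*x_3 + 179/50
  leading term x_2: subtract (-7/5)·g_2 from -7/5*x_2 - 21/50*x_3 + 179/50 → 4
  leading term 1: no divisor's leading term divides it; move 4 to the remainder.
  normal form = 4.
The normal form is nonzero, so p ∉ I. Since p minus its normal form lies in I, I + (p) = I + (r) where r = 4; decide whether this ideal is the whole ring.
Here r = 4 is a nonzero constant, hence a unit: 1 ∈ I + (p), the Gröbner basis of I + (p) is {1}, and the enlarged system has no common solution — adjoining p is inconsistent.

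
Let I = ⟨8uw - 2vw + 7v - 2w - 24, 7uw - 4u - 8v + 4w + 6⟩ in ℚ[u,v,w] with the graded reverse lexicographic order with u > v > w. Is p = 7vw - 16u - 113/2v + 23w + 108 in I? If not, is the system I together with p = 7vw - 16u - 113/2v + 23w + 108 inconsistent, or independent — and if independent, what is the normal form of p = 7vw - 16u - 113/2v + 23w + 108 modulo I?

First compute the reduced Gröbner basis of I by Buchberger's algorithm.
f_1 = 8uw - 2vw + 7v - 2w - 24, LT = uw.
f_2 = 7uw - 4u - 8v + 4w + 6, LT = uw.

S(f_1,f_2): lcm = uw. S = -¼vw + 4/7u + 113/56v - 23/28w - 27/7.
  reduce S modulo (f_1, f_2):
  remainder -¼vw + 4/7u + 113/56v - 23/28w - 27/7 ≠ 0; add h_3 = -¼vw + 4/7u + 113/56v - 23/28w - 27/7 to the basis.

S(f_1,h_3): lcm = uvw. S = -¼v²w + 16/7u² + 113/14uv + ⅞v² - 23/7uw - ¼vw - 108/7u - 3v.
  reduce S modulo (f_1, f_2, h_3):
  remainder 16/7u² + 15/2uv - 8/7v² - 16u + 12/7v - 6 ≠ 0; add h_4 = 16/7u² + 15/2uv - 8/7v² - 16u + 12/7v - 6 to the basis.

The other S-polynomials (S(f_2,h_3), S(f_1,h_4), S(f_2,h_4), S(h_3,h_4)) all reduce to 0 modulo the current basis, so we have a Gröbner basis.
Inter-reduce: drop elements whose leading term is divisible by another's, tail-reduce, and make monic.
Reduced Gröbner basis: {u² + 105/32uv - ½v² - 7u + ¾v - 21/8, uw - 4/7u - 8/7v + 4/7w + 6/7, vw - 16/7u - 113/14v + 23/7w + 108/7}.
Label its elements g_1 = u² + 105/32uv - ½v² - 7u + ¾v - 21/8, g_2 = uw - 4/7u - 8/7v + 4/7w + 6/7, g_3 = vw - 16/7u - 113/14v + 23/7w + 108/7.

Reduce p = 7vw - 16u - 113/2v + 23w + 108 modulo G:
  leading term vw: subtract (7)·g_3 from 7vw - 16u - 113/2v + 23w + 108 → 0
  normal form = 0.
Since the normal form is 0, p ∈ I.

7vw - 16u - 113/2v + 23w + 108 lies in I (it reduces to 0).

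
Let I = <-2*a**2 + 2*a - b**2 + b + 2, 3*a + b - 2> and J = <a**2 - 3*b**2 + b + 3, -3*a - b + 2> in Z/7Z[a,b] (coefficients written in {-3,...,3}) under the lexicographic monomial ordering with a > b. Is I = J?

For a fixed monomial order, each ideal has a unique reduced Gröbner basis; comparing bases decides equality.
Buchberger on the first generating set:
f_1 = -2*a**2 + 2*a - b**2 + b + 2, LT = a**2.
f_2 = 3*a + b - 2, LT = a.

S(f_1,f_2): lcm = a**2. S = 2*a*b + 2*a - 3*b**2 + 3*b - 1.
  leading term a*b: subtract (3*b)·f_2 from 2*a*b + 2*a - 3*b**2 + 3*b - 1 → 2*a + b**2 + 2*b - 1
  leading term a: subtract (3)·f_2 from 2*a + b**2 + 2*b - 1 → b**2 - b - 2
  leading term b**2: no divisor's leading term divides it; move b**2 to the remainder.
  leading term b: no divisor's leading term divides it; move -b to the remainder.
  leading term 1: no divisor's leading term divides it; move -2 to the remainder.
  remainder b**2 - b - 2 ≠ 0; add g_3 = b**2 - b - 2 to the basis.

The other S-polynomials (S(f_1,g_3), S(f_2,g_3)) all reduce to 0 modulo the current basis, so we have a Gröbner basis.
Inter-reduce: drop elements whose leading term is divisible by another's, tail-reduce, and make monic.
Reduced Gröbner basis: {a - 2*b - 3, b**2 - b - 2}.

Buchberger on the second generating set:
h_1 = a**2 - 3*b**2 + b + 3, LT = a**2.
h_2 = -3*a - b + 2, LT = a.

S(h_1,h_2): lcm = a**2. S = 2*a*b + 3*a - 3*b**2 + b + 3.
  leading term a*b: subtract (-3*b)·h_2 from 2*a*b + 3*a - 3*b**2 + b + 3 → 3*a + b**2 + 3
  leading term a: subtract (-1)·h_2 from 3*a + b**2 + 3 → b**2 - b - 2
  leading term b**2: no divisor's leading term divides it; move b**2 to the remainder.
  leading term b: no divisor's leading term divides it; move -b to the remainder.
  leading term 1: no divisor's leading term divides it; move -2 to the remainder.
  remainder b**2 - b - 2 ≠ 0; add k_3 = b**2 - b - 2 to the basis.

The other S-polynomials (S(h_1,k_3), S(h_2,k_3)) all reduce to 0 modulo the current basis, so we have a Gröbner basis.
Inter-reduce: drop elements whose leading term is divisible by another's, tail-reduce, and make monic.
Reduced Gröbner basis: {a - 2*b - 3, b**2 - b - 2}.

Same reduced basis, so the two generating sets span the same ideal.
The same test decides containment: I ⊆ J iff every generator of I reduces to 0 modulo a Gröbner basis of J.

Yes, the ideals are equal.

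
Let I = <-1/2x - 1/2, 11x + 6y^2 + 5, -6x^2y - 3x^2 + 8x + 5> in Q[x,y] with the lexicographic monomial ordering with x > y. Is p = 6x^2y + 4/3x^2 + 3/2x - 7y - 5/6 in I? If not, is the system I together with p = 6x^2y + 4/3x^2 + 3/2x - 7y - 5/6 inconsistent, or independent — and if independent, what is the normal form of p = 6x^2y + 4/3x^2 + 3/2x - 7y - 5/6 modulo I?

First compute the reduced Gröbner basis of I by Buchberger's algorithm.
f_1 = -1/2x - 1/2, LT = x.
f_2 = 11x + 6y^2 + 5, LT = x.
f_3 = -6x^2y - 3x^2 + 8x + 5, LT = x^2y.

S(f_1,f_2): lcm = x. S = -6/11y^2 + 6/11.
  reduce S modulo (f_1, f_2, f_3):
  remainder -6/11y^2 + 6/11 ≠ 0; add h_4 = -6/11y^2 + 6/11 to the basis.

S(f_1,f_3): lcm = x^2y. S = -1/2x^2 + xy + 4/3x + 5/6.
  reduce S modulo (f_1, f_2, f_3, h_4):
  remainder -y - 1 ≠ 0; add h_5 = -y - 1 to the basis.

The other S-polynomials (S(f_2,f_3), S(f_1,h_4), S(f_2,h_4), S(f_3,h_4), S(f_1,h_5), S(f_2,h_5), S(f_3,h_5), S(h_4,h_5)) all reduce to 0 modulo the current basis, so we have a Gröbner basis.
Inter-reduce: drop elements whose leading term is divisible by another's, tail-reduce, and make monic.
Reduced Gröbner basis: {x + 1, y + 1}.
Label its elements g_1 = x + 1, g_2 = y + 1.

Reduce p = 6x^2y + 4/3x^2 + 3/2x - 7y - 5/6 modulo G:
  leading term x^2y: subtract (6xy)·g_1 from 6x^2y + 4/3x^2 + 3/2x - 7y - 5/6 → 4/3x^2 - 6xy + 3/2x - 7y - 5/6
  leading term x^2: subtract (4/3x)·g_1 from 4/3x^2 - 6xy + 3/2x - 7y - 5/6 → -6xy + 1/6x - 7y - 5/6
  leading term xy: subtract (-6y)·g_1 from -6xy + 1/6x - 7y - 5/6 → 1/6x - y - 5/6
  leading term x: subtract (1/6)·g_1 from 1/6x - y - 5/6 → -y - 1
  leading term y: subtract (-1)·g_2 from -y - 1 → 0
  normal form = 0.
Since the normal form is 0, p ∈ I.

Ideal membership is decidable via reduction modulo a Gröbner basis.

6x^2y + 4/3x^2 + 3/2x - 7y - 5/6 lies in I (it reduces to 0).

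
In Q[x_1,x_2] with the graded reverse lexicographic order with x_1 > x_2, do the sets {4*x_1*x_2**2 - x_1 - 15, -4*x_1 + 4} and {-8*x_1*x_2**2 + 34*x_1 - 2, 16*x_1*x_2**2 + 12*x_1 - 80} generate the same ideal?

Two ideals are equal iff their reduced Gröbner bases coincide (the reduced basis is unique for a fixed ordering).
Buchberger on the first generating set:
f_1 = 4*x_1*x_2**2 - x_1 - 15, LT = x_1*x_2**2.
f_2 = -4*x_1 + 4, LT = x_1.

S(f_1,f_2): lcm = x_1*x_2**2. S = x_2**2 - 1/4*x_1 - 15/4.
  leading term x_2**2: no divisor's leading term divides it; move x_2**2 to the remainder.
  leading term x_1: subtract (1/16)·f_2 from -1/4*x_1 - 15/4 → -4
  leading term 1: no divisor's leading term divides it; move -4 to the remainder.
  remainder x_2**2 - 4 ≠ 0; add g_3 = x_2**2 - 4 to the basis.

The other S-polynomials (S(f_1,g_3), S(f_2,g_3)) all reduce to 0 modulo the current basis, so we have a Gröbner basis.
Inter-reduce: drop elements whose leading term is divisible by another's, tail-reduce, and make monic.
Reduced Gröbner basis: {x_2**2 - 4, x_1 - 1}.

Buchberger on the second generating set:
h_1 = -8*x_1*x_2**2 + 34*x_1 - 2, LT = x_1*x_2**2.
h_2 = 16*x_1*x_2**2 + 12*x_1 - 80, LT = x_1*x_2**2.

S(h_1,h_2): lcm = x_1*x_2**2. S = -5*x_1 + 21/4.
  leading term x_1: no divisor's leading term divides it; move -5*x_1 to the remainder.
  leading term 1: no divisor's leading term divides it; move 21/4 to the remainder.
  remainder -5*x_1 + 21/4 ≠ 0; add k_3 = -5*x_1 + 21/4 to the basis.

S(h_1,k_3): lcm = x_1*x_2**2. S = 21/20*x_2**2 - 17/4*x_1 + 1/4.
  leading term x_2**2: no divisor's leading term divides it; move 21/20*x_2**2 to the remainder.
  leading term x_1: subtract (17/20)·k_3 from -17/4*x_1 + 1/4 → -337/80
  leading term 1: no divisor's leading term divides it; move -337/80 to the remainder.
  remainder 21/20*x_2**2 - 337/80 ≠ 0; add k_4 = 21/20*x_2**2 - 337/80 to the basis.

The other S-polynomials (S(h_2,k_3), S(h_1,k_4), S(h_2,k_4), S(k_3,k_4)) all reduce to 0 modulo the current basis, so we have a Gröbner basis.
Inter-reduce: drop elements whose leading term is divisible by another's, tail-reduce, and make monic.
Reduced Gröbner basis: {x_2**2 - 337/84, x_1 - 21/20}.

Since the reduced bases disagree, the two ideals are not the same.
The choice of monomial ordering does not affect the verdict — as long as both bases are computed under the same ordering, their equality decides ideal equality.

No, the ideals differ.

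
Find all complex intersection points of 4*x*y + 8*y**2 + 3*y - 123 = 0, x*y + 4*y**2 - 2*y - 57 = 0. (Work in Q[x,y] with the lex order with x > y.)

Compute a lex Gröbner basis by Buchberger's algorithm.
f_1 = 4*x*y + 8*y**2 + 3*y - 123, LT = x*y.
f_2 = x*y + 4*y**2 - 2*y - 57, LT = x*y.

S(f_1,f_2): lcm = x*y. S = -2*y**2 + 11/4*y + 105/4.
  reduce S modulo (f_1, f_2):
  remainder -2*y**2 + 11/4*y + 105/4 ≠ 0; add h_3 = -2*y**2 + 11/4*y + 105/4 to the basis.

S(f_1,h_3): lcm = x*y**2. S = 11/8*x*y + 105/8*x + 2*y**3 + 3/4*y**2 - 123/4*y.
  reduce S modulo (f_1, f_2, h_3):
  remainder 105/8*x - 9/2*y + 417/8 ≠ 0; add h_4 = 105/8*x - 9/2*y + 417/8 to the basis.

The other S-polynomials (S(f_2,h_3), S(f_1,h_4), S(f_2,h_4), S(h_3,h_4)) all reduce to 0 modulo the current basis, so we have a Gröbner basis.
Inter-reduce: drop elements whose leading term is divisible by another's, tail-reduce, and make monic.
Reduced Gröbner basis: {x - 12/35*y + 139/35, y**2 - 11/8*y - 105/8}.

A lex Gröbner basis eliminates variables successively. Here y**2 - 11/8*y - 105/8 depends only on y, with roots {-3, 35/8}; lifting each root through the earlier basis elements recovers the full solutions.
  y = -3: the earlier basis element becomes x + 5 = 0, giving x = -5 — point (-5, -3).
  y = 35/8: the earlier basis element becomes x + 173/70 = 0, giving x = -173/70 — point (-173/70, 35/8).
This is the nonlinear analogue of row-reducing a linear system.

{(-5, -3), (-173/70, 35/8)}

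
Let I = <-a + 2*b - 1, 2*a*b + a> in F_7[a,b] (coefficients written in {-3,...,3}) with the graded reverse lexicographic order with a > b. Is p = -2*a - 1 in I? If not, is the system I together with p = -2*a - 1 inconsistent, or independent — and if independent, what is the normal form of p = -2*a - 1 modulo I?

First compute the reduced Gröbner basis of I by Buchberger's algorithm.
f_1 = -a + 2*b - 1, LT = a.
f_2 = 2*a*b + a, LT = a*b.

S(f_1,f_2): lcm = a*b. S = -2*b**2 + 3*a + b.
  leading term b**2: no divisor's leading term divides it; move -2*b**2 to the remainder.
  leading term a: subtract (-3)·f_1 from 3*a + b → -3
  leading term 1: no divisor's leading term divides it; move -3 to the remainder.
  remainder -2*b**2 - 3 ≠ 0; add h_3 = -2*b**2 - 3 to the basis.

The other S-polynomials (S(f_1,h_3), S(f_2,h_3)) all reduce to 0 modulo the current basis, so we have a Gröbner basis.
Inter-reduce: drop elements whose leading term is divisible by another's, tail-reduce, and make monic.
Reduced Gröbner basis: {b**2 - 2, a - 2*b + 1}.
Label its elements g_1 = b**2 - 2, g_2 = a - 2*b + 1.

Reduce p = -2*a - 1 modulo G:
  leading term a: subtract (-2)·g_2 from -2*a - 1 → 3*b + 1
  leading term b: no divisor's leading term divides it; move 3*b to the remainder.
  leading term 1: no divisor's leading term divides it; move 1 to the remainder.
  normal form = 3*b + 1.
The normal form is nonzero, so p ∉ I. Since p minus its normal form lies in I, I + (p) = I + (r) where r = 3*b + 1; decide whether this ideal is the whole ring.
Run Buchberger on G together with r (pairs among the g_i already reduce to 0 since G is a Gröbner basis):
g_1 = b**2 - 2, LT = b**2.
g_2 = a - 2*b + 1, LT = a.
r = 3*b + 1, LT = b.

S(g_1,r): lcm = b**2. S = 2*b - 2.
  leading term b: subtract (3)·r from 2*b - 2 → 2
  leading term 1: no divisor's leading term divides it; move 2 to the remainder.
  remainder 2 ≠ 0; add m_4 = 2 to the basis.

The other S-polynomials (S(g_1,g_2), S(g_2,r), S(g_1,m_4), S(g_2,m_4), S(r,m_4)) all reduce to 0 modulo the current basis, so we have a Gröbner basis.
Inter-reduce: drop elements whose leading term is divisible by another's, tail-reduce, and make monic.
Reduced Gröbner basis: {1}.
The reduced Gröbner basis of I + (p) is {1}: the ideal is the whole ring, so the enlarged system has no common solution — adjoining p is inconsistent.

Ideal membership is decidable via reduction modulo a Gröbner basis.

Adjoining -2*a - 1 makes the ideal the whole ring: the system is inconsistent.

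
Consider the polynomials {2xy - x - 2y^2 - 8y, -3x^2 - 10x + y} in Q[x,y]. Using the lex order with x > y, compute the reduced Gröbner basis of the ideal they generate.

f_1 = 2xy - x - 2y^2 - 8y, LT = xy.
f_2 = -3x^2 - 10x + y, LT = x^2.

S(f_1,f_2): lcm = x^2y. S = -1/2x^2 - xy^2 - 22/3xy + 1/3y^2.
  reduce S modulo (f_1, f_2):
  remainder -9/4x - y^3 - 23/2y^2 - 63/2y ≠ 0; add g_3 = -9/4x - y^3 - 23/2y^2 - 63/2y to the basis.

S(f_1,g_3): lcm = xy. S = -1/2x - 4/9y^4 - 46/9y^3 - 15y^2 - 4y.
  reduce S modulo (f_1, f_2, g_3):
  remainder -4/9y^4 - 44/9y^3 - 112/9y^2 + 3y ≠ 0; add g_4 = -4/9y^4 - 44/9y^3 - 112/9y^2 + 3y to the basis.

The other S-polynomials (S(f_2,g_3), S(f_1,g_4), S(f_2,g_4), S(g_3,g_4)) all reduce to 0 modulo the current basis, so we have a Gröbner basis.
Inter-reduce: drop elements whose leading term is divisible by another's, tail-reduce, and make monic.

G = {x + 4/9y^3 + 46/9y^2 + 14y, y^4 + 11y^3 + 28y^2 - 27/4y}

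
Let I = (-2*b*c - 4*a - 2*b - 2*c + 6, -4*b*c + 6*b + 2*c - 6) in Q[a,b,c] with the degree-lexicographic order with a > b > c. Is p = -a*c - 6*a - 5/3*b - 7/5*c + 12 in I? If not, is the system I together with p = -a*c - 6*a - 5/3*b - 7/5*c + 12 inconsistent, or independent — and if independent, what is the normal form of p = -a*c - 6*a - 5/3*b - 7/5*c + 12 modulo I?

-a*c - 6*a - 5/3*b - 7/5*c + 12 is independent of I; its normal form modulo I is 3/4*c**2 + 185/24*b + 59/40*c - 27/8.

First compute the reduced Gröbner basis of I by Buchberger's algorithm.
f_1 = -2*b*c - 4*a - 2*b - 2*c + 6, LT = b*c.
f_2 = -4*b*c + 6*b + 2*c - 6, LT = b*c.

S(f_1,f_2): lcm = b*c. S = 2*a + 5/2*b + 3/2*c - 9/2.
  leading term a: no divisor's leading term divides it; move 2*a to the remainder.
  leading term b: no divisor's leading term divides it; move 5/2*b to the remainder.
  leading term c: no divisor's leading term divides it; move 3/2*c to the remainder.
  leading term 1: no divisor's leading term divides it; move -9/2 to the remainder.
  remainder 2*a + 5/2*b + 3/2*c - 9/2 ≠ 0; add h_3 = 2*a + 5/2*b + 3/2*c - 9/2 to the basis.

The other S-polynomials (S(f_1,h_3), S(f_2,h_3)) all reduce to 0 modulo the current basis, so we have a Gröbner basis.
Inter-reduce: drop elements whose leading term is divisible by another's, tail-reduce, and make monic.
Reduced Gröbner basis: {b*c - 3/2*b - 1/2*c + 3/2, a + 5/4*b + 3/4*c - 9/4}.
Label its elements g_1 = b*c - 3/2*b - 1/2*c + 3/2, g_2 = a + 5/4*b + 3/4*c - 9/4.

Reduce p = -a*c - 6*a - 5/3*b - 7/5*c + 12 modulo G:
  leading term a*c: subtract (-c)·g_2 from -a*c - 6*a - 5/3*b - 7/5*c + 12 → 5/4*b*c + 3/4*c**2 - 6*a - 5/3*b - 73/20*c + 12
  leading term b*c: subtract (5/4)·g_1 from 5/4*b*c + 3/4*c**2 - 6*a - 5/3*b - 73/20*c + 12 → 3/4*c**2 - 6*a + 5/24*b - 121/40*c + 81/8
  leading term c**2: no divisor's leading term divides it; move 3/4*c**2 to the remainder.
  leading term a: subtract (-6)·g_2 from -6*a + 5/24*b - 121/40*c + 81/8 → 185/24*b + 59/40*c - 27/8
  leading term b: no divisor's leading term divides it; move 185/24*b to the remainder.
  leading term c: no divisor's leading term divides it; move 59/40*c to the remainder.
  leading term 1: no divisor's leading term divides it; move -27/8 to the remainder.
  normal form = 3/4*c**2 + 185/24*b + 59/40*c - 27/8.
The normal form is nonzero, so p ∉ I. Since p minus its normal form lies in I, I + (p) = I + (r) where r = 3/4*c**2 + 185/24*b + 59/40*c - 27/8; decide whether this ideal is the whole ring.
Run Buchberger on G together with r (pairs among the g_i already reduce to 0 since G is a Gröbner basis):
g_1 = b*c - 3/2*b - 1/2*c + 3/2, LT = b*c.
g_2 = a + 5/4*b + 3/4*c - 9/4, LT = a.
r = 3/4*c**2 + 185/24*b + 59/40*c - 27/8, LT = c**2.

S(g_1,r): lcm = b*c**2. S = -185/18*b**2 - 52/15*b*c - 1/2*c**2 + 9/2*b + 3/2*c.
  leading term b**2: no divisor's leading term divides it; move -185/18*b**2 to the remainder.
  leading term b*c: subtract (-52/15)·g_1 from -52/15*b*c - 1/2*c**2 + 9/2*b + 3/2*c → -1/2*c**2 - 7/10*b - 7/30*c + 26/5
  leading term c**2: subtract (-2/3)·r from -1/2*c**2 - 7/10*b - 7/30*c + 26/5 → 799/180*b + 3/4*c + 59/20
  leading term b: no divisor's leading term divides it; move 799/180*b to the remainder.
  leading term c: no divisor's leading term divides it; move 3/4*c to the remainder.
  leading term 1: no divisor's leading term divides it; move 59/20 to the remainder.
  remainder -185/18*b**2 + 799/180*b + 3/4*c + 59/20 ≠ 0; add m_4 = -185/18*b**2 + 799/180*b + 3/4*c + 59/20 to the basis.

The other S-polynomials (S(g_1,g_2), S(g_2,r), S(g_1,m_4), S(g_2,m_4), S(r,m_4)) all reduce to 0 modulo the current basis, so we have a Gröbner basis.
Inter-reduce: drop elements whose leading term is divisible by another's, tail-reduce, and make monic.
Reduced Gröbner basis: {b**2 - 799/1850*b - 27/370*c - 531/1850, b*c - 3/2*b - 1/2*c + 3/2, c**2 + 185/18*b + 59/30*c - 9/2, a + 5/4*b + 3/4*c - 9/4}.
The reduced Gröbner basis of I + (p) is {b**2 - 799/1850*b - 27/370*c - 531/1850, b*c - 3/2*b - 1/2*c + 3/2, c**2 + 185/18*b + 59/30*c - 9/2, a + 5/4*b + 3/4*c - 9/4} ≠ {1}, a proper ideal, so the enlarged system stays consistent: p is independent of I, with normal form 3/4*c**2 + 185/24*b + 59/40*c - 27/8.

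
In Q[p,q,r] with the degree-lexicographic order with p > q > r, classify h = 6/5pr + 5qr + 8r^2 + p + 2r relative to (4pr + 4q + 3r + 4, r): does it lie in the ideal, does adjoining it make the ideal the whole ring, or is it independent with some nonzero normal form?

First compute the reduced Gröbner basis of I by Buchberger's algorithm.
f_1 = 4pr + 4q + 3r + 4, LT = pr.
f_2 = r, LT = r.

S(f_1,f_2): lcm = pr. S = q + 3/4r + 1.
  leading term q: no divisor's leading term divides it; move q to the remainder.
  leading term r: subtract (3/4)·f_2 from 3/4r + 1 → 1
  leading term 1: no divisor's leading term divides it; move 1 to the remainder.
  remainder q + 1 ≠ 0; add k_3 = q + 1 to the basis.

The other S-polynomials (S(f_1,k_3), S(f_2,k_3)) all reduce to 0 modulo the current basis, so we have a Gröbner basis.
Inter-reduce: drop elements whose leading term is divisible by another's, tail-reduce, and make monic.
Reduced Gröbner basis: {q + 1, r}.
Label its elements g_1 = q + 1, g_2 = r.

Reduce h = 6/5pr + 5qr + 8r^2 + p + 2r modulo G:
  leading term pr: subtract (6/5p)·g_2 from 6/5pr + 5qr + 8r^2 + p + 2r → 5qr + 8r^2 + p + 2r
  leading term qr: subtract (5r)·g_1 from 5qr + 8r^2 + p + 2r → 8r^2 + p - 3r
  leading term r^2: subtract (8r)·g_2 from 8r^2 + p - 3r → p - 3r
  leading term p: no divisor's leading term divides it; move p to the remainder.
  leading term r: subtract (-3)·g_2 from -3r → 0
  normal form = p.
The normal form is nonzero, so h ∉ I. Since h minus its normal form lies in I, I + (h) = I + (n) where n = p; decide whether this ideal is the whole ring.
Run Buchberger on G together with n (pairs among the g_i already reduce to 0 since G is a Gröbner basis):
g_1 = q + 1, LT = q.
g_2 = r, LT = r.
n = p, LT = p.

The S-polynomials (S(g_1,g_2), S(g_1,n), S(g_2,n)) all reduce to 0 modulo the current basis, so we have a Gröbner basis.
Inter-reduce: drop elements whose leading term is divisible by another's, tail-reduce, and make monic.
Reduced Gröbner basis: {p, q + 1, r}.
The reduced Gröbner basis of I + (h) is {p, q + 1, r} ≠ {1}, a proper ideal, so the enlarged system stays consistent: h is independent of I, with normal form p.

6/5pr + 5qr + 8r^2 + p + 2r is independent of I; its normal form modulo I is p.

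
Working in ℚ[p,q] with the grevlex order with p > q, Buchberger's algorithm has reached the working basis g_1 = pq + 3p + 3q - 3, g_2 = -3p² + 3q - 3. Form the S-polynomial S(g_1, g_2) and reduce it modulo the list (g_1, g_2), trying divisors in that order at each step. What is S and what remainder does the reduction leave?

S(g_1, g_2) = 3p² + 3pq + q² - 3p - q; remainder on division = q² - 12p - 7q + 6.

lcm(LM(g_1), LM(g_2)) = p²q.
S = (lcm/LT(g_1))·g_1 − (lcm/LT(g_2))·g_2 = 3p² + 3pq + q² - 3p - q.
Reduce S modulo (g_1, g_2) in that order:
  leading term p²: subtract (-1)·g_2 from 3p² + 3pq + q² - 3p - q → 3pq + q² - 3p + 2q - 3
  leading term pq: subtract (3)·g_1 from 3pq + q² - 3p + 2q - 3 → q² - 12p - 7q + 6
  leading term q²: no divisor's leading term divides it; move q² to the remainder.
  leading term p: no divisor's leading term divides it; move -12p to the remainder.
  leading term q: no divisor's leading term divides it; move -7q to the remainder.
  leading term 1: no divisor's leading term divides it; move 6 to the remainder.
The remainder q² - 12p - 7q + 6 is nonzero, so it would be added as the next basis element.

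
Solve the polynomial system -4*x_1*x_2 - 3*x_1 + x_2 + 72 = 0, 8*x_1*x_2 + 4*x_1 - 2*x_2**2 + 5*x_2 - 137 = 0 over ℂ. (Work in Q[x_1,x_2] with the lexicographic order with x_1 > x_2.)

{(5, 3), (-67/32 + 15*sqrt(329)/32, -1/8 + sqrt(329)/8), (-15*sqrt(329)/32 - 67/32, -sqrt(329)/8 - 1/8)}

Compute a lex Gröbner basis by Buchberger's algorithm.
f_1 = -4*x_1*x_2 - 3*x_1 + x_2 + 72, LT = x_1*x_2.
f_2 = 8*x_1*x_2 + 4*x_1 - 2*x_2**2 + 5*x_2 - 137, LT = x_1*x_2.

S(f_1,f_2): lcm = x_1*x_2. S = 1/4*x_1 + 1/4*x_2**2 - 7/8*x_2 - 7/8.
  reduce S modulo (f_1, f_2):
  remainder 1/4*x_1 + 1/4*x_2**2 - 7/8*x_2 - 7/8 ≠ 0; add h_3 = 1/4*x_1 + 1/4*x_2**2 - 7/8*x_2 - 7/8 to the basis.

S(f_1,h_3): lcm = x_1*x_2. S = 3/4*x_1 - x_2**3 + 7/2*x_2**2 + 13/4*x_2 - 18.
  reduce S modulo (f_1, f_2, h_3):
  remainder -x_2**3 + 11/4*x_2**2 + 47/8*x_2 - 123/8 ≠ 0; add h_4 = -x_2**3 + 11/4*x_2**2 + 47/8*x_2 - 123/8 to the basis.

The other S-polynomials (S(f_2,h_3), S(f_1,h_4), S(f_2,h_4), S(h_3,h_4)) all reduce to 0 modulo the current basis, so we have a Gröbner basis.
Inter-reduce: drop elements whose leading term is divisible by another's, tail-reduce, and make monic.
Reduced Gröbner basis: {x_1 + x_2**2 - 7/2*x_2 - 7/2, x_2**3 - 11/4*x_2**2 - 47/8*x_2 + 123/8}.

A lex Gröbner basis eliminates variables successively. Here x_2**3 - 11/4*x_2**2 - 47/8*x_2 + 123/8 depends only on x_2, with roots {3, -1/8 + sqrt(329)/8, -sqrt(329)/8 - 1/8}; lifting each root through the earlier basis elements recovers the full solutions.
  x_2 = 3: the earlier basis element becomes x_1 - 5 = 0, giving x_1 = 5 — point (5, 3).
  x_2 = -1/8 + sqrt(329)/8: the earlier basis element becomes x_1 - 15*sqrt(329)/32 + 67/32 = 0, giving x_1 = -67/32 + 15*sqrt(329)/32 — point (-67/32 + 15*sqrt(329)/32, -1/8 + sqrt(329)/8).
  x_2 = -sqrt(329)/8 - 1/8: the earlier basis element becomes x_1 + 67/32 + 15*sqrt(329)/32 = 0, giving x_1 = -15*sqrt(329)/32 - 67/32 — point (-15*sqrt(329)/32 - 67/32, -sqrt(329)/8 - 1/8).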